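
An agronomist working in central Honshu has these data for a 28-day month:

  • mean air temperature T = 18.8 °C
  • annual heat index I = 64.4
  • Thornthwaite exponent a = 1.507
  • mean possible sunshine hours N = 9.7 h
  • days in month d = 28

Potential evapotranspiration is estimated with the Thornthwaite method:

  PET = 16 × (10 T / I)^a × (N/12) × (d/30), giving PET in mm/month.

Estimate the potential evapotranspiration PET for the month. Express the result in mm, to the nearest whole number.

61 mm

10T/I = 10 × 18.8 / 64.4 = 2.9193
(10T/I)^a = 2.9193^1.507 = 5.0255
Uncorrected PET = 16 × 5.0255 = 80.408 mm
Correction = (N/12)(d/30) = (9.7/12)(28/30) = 0.7544
PET = 80.408 × 0.7544 = 60.660 mm/month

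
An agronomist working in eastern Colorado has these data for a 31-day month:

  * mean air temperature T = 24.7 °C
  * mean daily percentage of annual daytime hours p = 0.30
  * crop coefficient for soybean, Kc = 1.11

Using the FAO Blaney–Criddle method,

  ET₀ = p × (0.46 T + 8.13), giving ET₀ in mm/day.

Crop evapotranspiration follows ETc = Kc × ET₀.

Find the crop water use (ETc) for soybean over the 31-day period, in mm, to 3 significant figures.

ET₀ = 0.30 × (0.46 × 24.7 + 8.13) = 0.30 × 19.492 = 5.8476 mm/d
ETc = Kc × ET₀ = 1.11 × 5.8476 = 6.4908 mm/d
Over 31 days: 6.4908 × 31 = 201.215 mm

201 mm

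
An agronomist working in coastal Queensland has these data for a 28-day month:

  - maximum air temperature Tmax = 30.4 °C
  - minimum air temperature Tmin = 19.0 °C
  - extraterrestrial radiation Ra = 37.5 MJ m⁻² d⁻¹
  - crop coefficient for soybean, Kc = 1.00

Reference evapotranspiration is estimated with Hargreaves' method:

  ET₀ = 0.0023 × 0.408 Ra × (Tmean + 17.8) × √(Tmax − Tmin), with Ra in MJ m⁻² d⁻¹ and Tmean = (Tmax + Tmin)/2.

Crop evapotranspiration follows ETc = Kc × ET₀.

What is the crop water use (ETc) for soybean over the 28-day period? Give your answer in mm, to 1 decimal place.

Tmean = (30.4 + 19.0)/2 = 24.70 °C
0.408 Ra = 0.408 × 37.5 = 15.3000 mm/d equivalent
ET₀ = 0.0023 × 15.3000 × (24.70 + 17.8) × √11.4 = 0.0023 × 15.3000 × 42.50 × 3.3764 = 5.0497 mm/d
ETc = Kc × ET₀ = 1.00 × 5.0497 = 5.0497 mm/d
Over 28 days: 5.0497 × 28 = 141.392 mm

141.4 mm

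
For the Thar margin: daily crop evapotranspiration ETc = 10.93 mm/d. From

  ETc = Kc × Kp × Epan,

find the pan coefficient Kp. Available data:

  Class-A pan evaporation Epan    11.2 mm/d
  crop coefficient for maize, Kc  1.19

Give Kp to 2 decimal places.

ETc = Kc × Kp × Epan  ⇒  Kp = ETc / (Kc × Epan)
Kp = 10.93 / (1.19 × 11.2) = 10.93 / 13.328 = 0.8201

0.82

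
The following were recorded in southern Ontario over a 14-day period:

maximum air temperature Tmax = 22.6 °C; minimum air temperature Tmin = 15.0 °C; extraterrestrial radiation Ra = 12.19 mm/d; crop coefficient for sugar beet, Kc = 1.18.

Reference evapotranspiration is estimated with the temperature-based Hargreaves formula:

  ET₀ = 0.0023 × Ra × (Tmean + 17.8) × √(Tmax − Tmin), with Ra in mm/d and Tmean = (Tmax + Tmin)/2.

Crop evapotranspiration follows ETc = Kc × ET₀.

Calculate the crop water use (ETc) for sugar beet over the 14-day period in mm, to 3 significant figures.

Tmean = (22.6 + 15.0)/2 = 18.80 °C
ET₀ = 0.0023 × 12.19 × (18.80 + 17.8) × √7.6 = 0.0023 × 12.19 × 36.60 × 2.7568 = 2.8289 mm/d
ETc = Kc × ET₀ = 1.18 × 2.8289 = 3.3381 mm/d
Over 14 days: 3.3381 × 14 = 46.733 mm

46.7 mm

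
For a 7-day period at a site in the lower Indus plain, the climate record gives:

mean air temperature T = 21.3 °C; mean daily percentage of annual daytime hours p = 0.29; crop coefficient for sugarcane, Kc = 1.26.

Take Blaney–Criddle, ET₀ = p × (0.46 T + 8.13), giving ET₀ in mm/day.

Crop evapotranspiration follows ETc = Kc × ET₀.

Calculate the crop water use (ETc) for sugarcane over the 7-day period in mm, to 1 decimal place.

ET₀ = 0.29 × (0.46 × 21.3 + 8.13) = 0.29 × 17.928 = 5.1991 mm/d
ETc = Kc × ET₀ = 1.26 × 5.1991 = 6.5509 mm/d
Over 7 days: 6.5509 × 7 = 45.856 mm

45.9 mm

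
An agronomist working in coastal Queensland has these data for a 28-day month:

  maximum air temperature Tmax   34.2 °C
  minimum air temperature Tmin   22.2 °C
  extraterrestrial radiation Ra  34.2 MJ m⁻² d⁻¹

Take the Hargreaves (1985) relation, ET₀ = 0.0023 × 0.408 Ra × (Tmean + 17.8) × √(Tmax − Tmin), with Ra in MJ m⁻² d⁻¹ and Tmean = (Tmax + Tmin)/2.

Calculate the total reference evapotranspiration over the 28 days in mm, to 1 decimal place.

143.2 mm

Tmean = (34.2 + 22.2)/2 = 28.20 °C
0.408 Ra = 0.408 × 34.2 = 13.9536 mm/d equivalent
ET₀ = 0.0023 × 13.9536 × (28.20 + 17.8) × √12.0 = 0.0023 × 13.9536 × 46.00 × 3.4641 = 5.1140 mm/d
Over 28 days: 5.1140 × 28 = 143.192 mm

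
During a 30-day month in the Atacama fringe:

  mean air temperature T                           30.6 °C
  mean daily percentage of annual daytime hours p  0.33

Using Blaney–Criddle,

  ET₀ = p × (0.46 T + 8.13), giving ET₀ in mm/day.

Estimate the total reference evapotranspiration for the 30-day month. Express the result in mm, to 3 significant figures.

ET₀ = 0.33 × (0.46 × 30.6 + 8.13) = 0.33 × 22.206 = 7.3280 mm/d
Monthly total = 7.3280 × 30 = 219.840 mm

220 mm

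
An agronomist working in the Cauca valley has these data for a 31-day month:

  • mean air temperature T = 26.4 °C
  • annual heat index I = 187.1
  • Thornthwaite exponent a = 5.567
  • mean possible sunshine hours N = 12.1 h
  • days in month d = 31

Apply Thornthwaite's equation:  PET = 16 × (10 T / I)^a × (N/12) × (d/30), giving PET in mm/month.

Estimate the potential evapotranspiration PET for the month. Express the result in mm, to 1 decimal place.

113.3 mm

10T/I = 10 × 26.4 / 187.1 = 1.4110
(10T/I)^a = 1.4110^5.567 = 6.7986
Uncorrected PET = 16 × 6.7986 = 108.778 mm
Correction = (N/12)(d/30) = (12.1/12)(31/30) = 1.0419
PET = 108.778 × 1.0419 = 113.336 mm/month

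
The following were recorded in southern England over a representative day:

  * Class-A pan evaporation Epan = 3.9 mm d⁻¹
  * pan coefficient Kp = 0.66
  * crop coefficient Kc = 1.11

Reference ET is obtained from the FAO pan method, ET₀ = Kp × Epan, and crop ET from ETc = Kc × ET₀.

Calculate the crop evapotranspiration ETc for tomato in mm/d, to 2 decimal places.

ET₀ = 0.66 × 3.9 = 2.5740 mm/d
ETc = Kc × ET₀ = 1.11 × 2.5740 = 2.8571 mm/d

2.86 mm/d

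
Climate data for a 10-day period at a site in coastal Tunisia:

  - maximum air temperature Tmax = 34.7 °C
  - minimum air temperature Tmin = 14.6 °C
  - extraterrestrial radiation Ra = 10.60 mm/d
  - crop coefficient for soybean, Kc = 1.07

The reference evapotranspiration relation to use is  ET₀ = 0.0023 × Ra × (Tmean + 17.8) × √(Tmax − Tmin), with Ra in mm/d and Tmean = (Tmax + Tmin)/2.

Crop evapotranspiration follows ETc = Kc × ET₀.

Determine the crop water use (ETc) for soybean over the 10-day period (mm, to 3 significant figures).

Tmean = (34.7 + 14.6)/2 = 24.65 °C
ET₀ = 0.0023 × 10.60 × (24.65 + 17.8) × √20.1 = 0.0023 × 10.60 × 42.45 × 4.4833 = 4.6399 mm/d
ETc = Kc × ET₀ = 1.07 × 4.6399 = 4.9647 mm/d
Over 10 days: 4.9647 × 10 = 49.647 mm

49.6 mm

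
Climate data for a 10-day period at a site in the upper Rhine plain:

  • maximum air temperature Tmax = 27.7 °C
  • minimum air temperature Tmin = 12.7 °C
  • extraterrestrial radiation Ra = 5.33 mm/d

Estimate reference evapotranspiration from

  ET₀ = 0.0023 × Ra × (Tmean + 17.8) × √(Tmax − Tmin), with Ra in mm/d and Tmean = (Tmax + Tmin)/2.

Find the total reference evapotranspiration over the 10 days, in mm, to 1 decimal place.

Tmean = (27.7 + 12.7)/2 = 20.20 °C
ET₀ = 0.0023 × 5.33 × (20.20 + 17.8) × √15.0 = 0.0023 × 5.33 × 38.00 × 3.8730 = 1.8042 mm/d
Over 10 days: 1.8042 × 10 = 18.042 mm

18.0 mm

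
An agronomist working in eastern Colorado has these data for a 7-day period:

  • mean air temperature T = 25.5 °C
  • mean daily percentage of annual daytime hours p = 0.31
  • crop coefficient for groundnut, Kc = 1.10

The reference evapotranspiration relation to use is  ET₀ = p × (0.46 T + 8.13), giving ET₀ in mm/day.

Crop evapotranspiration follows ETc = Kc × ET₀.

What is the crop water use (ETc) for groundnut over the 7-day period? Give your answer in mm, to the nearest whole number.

47 mm

ET₀ = 0.31 × (0.46 × 25.5 + 8.13) = 0.31 × 19.860 = 6.1566 mm/d
ETc = Kc × ET₀ = 1.10 × 6.1566 = 6.7723 mm/d
Over 7 days: 6.7723 × 7 = 47.406 mm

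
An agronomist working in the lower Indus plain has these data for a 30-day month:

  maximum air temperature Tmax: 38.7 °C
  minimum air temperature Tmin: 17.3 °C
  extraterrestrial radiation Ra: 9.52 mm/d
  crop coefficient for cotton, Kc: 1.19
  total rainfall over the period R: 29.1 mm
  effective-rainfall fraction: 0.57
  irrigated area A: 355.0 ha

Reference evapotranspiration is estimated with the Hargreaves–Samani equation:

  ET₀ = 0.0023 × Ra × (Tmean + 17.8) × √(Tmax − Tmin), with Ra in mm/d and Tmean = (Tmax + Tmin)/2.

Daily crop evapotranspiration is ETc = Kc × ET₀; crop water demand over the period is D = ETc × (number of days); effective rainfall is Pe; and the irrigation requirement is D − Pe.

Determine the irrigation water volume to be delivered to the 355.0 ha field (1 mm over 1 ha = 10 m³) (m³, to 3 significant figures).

529000 m³

Tmean = (38.7 + 17.3)/2 = 28.00 °C
ET₀ = 0.0023 × 9.52 × (28.00 + 17.8) × √21.4 = 0.0023 × 9.52 × 45.80 × 4.6260 = 4.6391 mm/d
ETc = Kc × ET₀ = 1.19 × 4.6391 = 5.5205 mm/d
Crop demand D = ETc × 30 d = 5.5205 × 30 = 165.615 mm
Pe = 0.57 × 29.1 = 16.587 mm
D − Pe = 165.615 − 16.587 = 149.028 mm
Volume = 149.028 mm × 355.0 ha × 10 = 529049.4 m³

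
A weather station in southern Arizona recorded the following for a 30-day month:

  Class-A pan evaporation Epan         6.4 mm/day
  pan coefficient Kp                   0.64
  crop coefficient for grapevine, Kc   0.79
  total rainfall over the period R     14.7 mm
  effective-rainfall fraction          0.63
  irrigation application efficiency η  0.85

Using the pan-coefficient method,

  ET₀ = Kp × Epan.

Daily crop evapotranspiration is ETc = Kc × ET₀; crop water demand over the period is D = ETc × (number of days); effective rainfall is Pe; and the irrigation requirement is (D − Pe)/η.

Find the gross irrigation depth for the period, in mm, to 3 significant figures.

103 mm

ET₀ = 0.64 × 6.4 = 4.0960 mm/d
ETc = Kc × ET₀ = 0.79 × 4.0960 = 3.2358 mm/d
Crop demand D = ETc × 30 d = 3.2358 × 30 = 97.074 mm
Pe = 0.63 × 14.7 = 9.261 mm
D − Pe = 97.074 − 9.261 = 87.813 mm
Gross irrigation = 87.813 / 0.85 = 103.309 mm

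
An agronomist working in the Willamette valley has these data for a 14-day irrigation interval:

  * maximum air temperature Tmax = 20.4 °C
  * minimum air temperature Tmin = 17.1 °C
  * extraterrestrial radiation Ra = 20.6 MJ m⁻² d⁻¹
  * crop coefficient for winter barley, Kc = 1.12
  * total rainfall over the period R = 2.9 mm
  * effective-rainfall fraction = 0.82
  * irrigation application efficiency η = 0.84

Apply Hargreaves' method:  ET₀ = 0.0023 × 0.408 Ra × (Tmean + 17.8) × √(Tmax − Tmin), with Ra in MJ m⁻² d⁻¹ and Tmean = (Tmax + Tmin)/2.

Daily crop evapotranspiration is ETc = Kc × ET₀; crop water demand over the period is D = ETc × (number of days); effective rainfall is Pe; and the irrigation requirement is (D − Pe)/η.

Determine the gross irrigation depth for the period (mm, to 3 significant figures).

21.1 mm

Tmean = (20.4 + 17.1)/2 = 18.75 °C
0.408 Ra = 0.408 × 20.6 = 8.4048 mm/d equivalent
ET₀ = 0.0023 × 8.4048 × (18.75 + 17.8) × √3.3 = 0.0023 × 8.4048 × 36.55 × 1.8166 = 1.2835 mm/d
ETc = Kc × ET₀ = 1.12 × 1.2835 = 1.4375 mm/d
Crop demand D = ETc × 14 d = 1.4375 × 14 = 20.125 mm
Pe = 0.82 × 2.9 = 2.378 mm
D − Pe = 20.125 − 2.378 = 17.747 mm
Gross irrigation = 17.747 / 0.84 = 21.127 mm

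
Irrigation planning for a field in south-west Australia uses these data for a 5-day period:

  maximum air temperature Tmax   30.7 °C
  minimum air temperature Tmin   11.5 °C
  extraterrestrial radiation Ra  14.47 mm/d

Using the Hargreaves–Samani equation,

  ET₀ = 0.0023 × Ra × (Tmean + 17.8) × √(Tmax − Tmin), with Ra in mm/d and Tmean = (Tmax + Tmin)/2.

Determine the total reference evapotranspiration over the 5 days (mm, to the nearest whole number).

28 mm

Tmean = (30.7 + 11.5)/2 = 21.10 °C
ET₀ = 0.0023 × 14.47 × (21.10 + 17.8) × √19.2 = 0.0023 × 14.47 × 38.90 × 4.3818 = 5.6728 mm/d
Over 5 days: 5.6728 × 5 = 28.364 mm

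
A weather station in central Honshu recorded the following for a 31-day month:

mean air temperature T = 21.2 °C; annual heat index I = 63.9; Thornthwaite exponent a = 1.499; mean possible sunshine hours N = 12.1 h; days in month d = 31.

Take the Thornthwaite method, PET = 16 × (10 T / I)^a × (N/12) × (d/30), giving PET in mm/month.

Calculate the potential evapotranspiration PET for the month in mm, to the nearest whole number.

101 mm

10T/I = 10 × 21.2 / 63.9 = 3.3177
(10T/I)^a = 3.3177^1.499 = 6.0358
Uncorrected PET = 16 × 6.0358 = 96.573 mm
Correction = (N/12)(d/30) = (12.1/12)(31/30) = 1.0419
PET = 96.573 × 1.0419 = 100.619 mm/month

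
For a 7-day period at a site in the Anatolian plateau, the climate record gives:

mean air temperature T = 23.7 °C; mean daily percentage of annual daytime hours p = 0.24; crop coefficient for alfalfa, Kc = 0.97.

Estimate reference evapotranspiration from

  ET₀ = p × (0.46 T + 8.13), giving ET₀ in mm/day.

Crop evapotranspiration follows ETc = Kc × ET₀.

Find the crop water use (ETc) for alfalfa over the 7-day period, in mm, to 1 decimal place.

31.0 mm

ET₀ = 0.24 × (0.46 × 23.7 + 8.13) = 0.24 × 19.032 = 4.5677 mm/d
ETc = Kc × ET₀ = 0.97 × 4.5677 = 4.4307 mm/d
Over 7 days: 4.4307 × 7 = 31.015 mm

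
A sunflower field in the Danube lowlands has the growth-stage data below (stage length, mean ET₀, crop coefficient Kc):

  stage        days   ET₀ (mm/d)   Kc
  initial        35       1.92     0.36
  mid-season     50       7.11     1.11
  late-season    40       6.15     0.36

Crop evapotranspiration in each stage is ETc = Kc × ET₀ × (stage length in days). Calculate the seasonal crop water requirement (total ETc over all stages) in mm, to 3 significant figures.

initial: 0.36 × 1.92 × 35 = 24.19 mm
mid-season: 1.11 × 7.11 × 50 = 394.61 mm
late-season: 0.36 × 6.15 × 40 = 88.56 mm
Seasonal total = 507.36 mm

507 mm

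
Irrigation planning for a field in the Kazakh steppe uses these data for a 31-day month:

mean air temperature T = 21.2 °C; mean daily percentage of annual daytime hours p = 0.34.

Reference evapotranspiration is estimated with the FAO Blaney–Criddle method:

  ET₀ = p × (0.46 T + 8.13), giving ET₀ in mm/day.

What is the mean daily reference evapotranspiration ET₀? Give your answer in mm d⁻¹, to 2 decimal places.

6.08 mm d⁻¹

ET₀ = 0.34 × (0.46 × 21.2 + 8.13) = 0.34 × 17.882 = 6.0799 mm/d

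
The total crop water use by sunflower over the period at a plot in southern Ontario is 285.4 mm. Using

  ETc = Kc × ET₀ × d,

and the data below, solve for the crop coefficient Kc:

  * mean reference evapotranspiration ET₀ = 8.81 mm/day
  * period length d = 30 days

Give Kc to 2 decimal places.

1.08

ETc = Kc × ET₀ × d  ⇒  Kc = ETc / (ET₀ × d)
Kc = 285.4 / (8.81 × 30) = 285.4 / 264.30 = 1.0798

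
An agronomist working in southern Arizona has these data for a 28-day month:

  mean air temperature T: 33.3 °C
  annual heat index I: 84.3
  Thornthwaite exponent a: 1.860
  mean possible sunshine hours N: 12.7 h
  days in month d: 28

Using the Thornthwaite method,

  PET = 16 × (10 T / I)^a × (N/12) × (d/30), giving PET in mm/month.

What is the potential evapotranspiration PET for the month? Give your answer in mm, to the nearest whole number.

10T/I = 10 × 33.3 / 84.3 = 3.9502
(10T/I)^a = 3.9502^1.860 = 12.8739
Uncorrected PET = 16 × 12.8739 = 205.982 mm
Correction = (N/12)(d/30) = (12.7/12)(28/30) = 0.9878
PET = 205.982 × 0.9878 = 203.469 mm/month

203 mm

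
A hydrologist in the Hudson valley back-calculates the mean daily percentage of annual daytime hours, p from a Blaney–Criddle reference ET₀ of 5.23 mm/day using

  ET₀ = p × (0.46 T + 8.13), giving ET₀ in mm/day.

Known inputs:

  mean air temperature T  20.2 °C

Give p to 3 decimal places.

0.300

p = ET₀ / (0.46 T + 8.13) = 5.23 / (0.46 × 20.2 + 8.13) = 5.23 / 17.422 = 0.3002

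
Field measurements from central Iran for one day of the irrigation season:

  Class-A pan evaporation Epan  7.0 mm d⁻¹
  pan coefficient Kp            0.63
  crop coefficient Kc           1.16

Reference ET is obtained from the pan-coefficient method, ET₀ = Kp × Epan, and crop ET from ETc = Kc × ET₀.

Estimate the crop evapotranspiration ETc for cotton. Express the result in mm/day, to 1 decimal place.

5.1 mm/day

ET₀ = 0.63 × 7.0 = 4.4100 mm/d
ETc = Kc × ET₀ = 1.16 × 4.4100 = 5.1156 mm/d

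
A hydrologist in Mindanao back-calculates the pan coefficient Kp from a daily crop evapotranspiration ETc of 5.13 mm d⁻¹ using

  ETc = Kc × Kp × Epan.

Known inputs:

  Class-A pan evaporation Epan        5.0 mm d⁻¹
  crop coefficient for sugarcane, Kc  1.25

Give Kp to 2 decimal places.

ETc = Kc × Kp × Epan  ⇒  Kp = ETc / (Kc × Epan)
Kp = 5.13 / (1.25 × 5.0) = 5.13 / 6.250 = 0.8208

0.82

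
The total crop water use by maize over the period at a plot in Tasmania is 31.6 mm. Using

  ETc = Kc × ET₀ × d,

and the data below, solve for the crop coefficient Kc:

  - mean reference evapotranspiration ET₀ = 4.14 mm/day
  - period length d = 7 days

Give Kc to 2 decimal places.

ETc = Kc × ET₀ × d  ⇒  Kc = ETc / (ET₀ × d)
Kc = 31.6 / (4.14 × 7) = 31.6 / 28.98 = 1.0904

1.09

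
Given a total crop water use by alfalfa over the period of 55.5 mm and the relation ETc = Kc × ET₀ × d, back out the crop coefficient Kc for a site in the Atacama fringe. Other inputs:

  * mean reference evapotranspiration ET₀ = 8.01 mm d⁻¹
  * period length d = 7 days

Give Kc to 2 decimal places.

ETc = Kc × ET₀ × d  ⇒  Kc = ETc / (ET₀ × d)
Kc = 55.5 / (8.01 × 7) = 55.5 / 56.07 = 0.9898

0.99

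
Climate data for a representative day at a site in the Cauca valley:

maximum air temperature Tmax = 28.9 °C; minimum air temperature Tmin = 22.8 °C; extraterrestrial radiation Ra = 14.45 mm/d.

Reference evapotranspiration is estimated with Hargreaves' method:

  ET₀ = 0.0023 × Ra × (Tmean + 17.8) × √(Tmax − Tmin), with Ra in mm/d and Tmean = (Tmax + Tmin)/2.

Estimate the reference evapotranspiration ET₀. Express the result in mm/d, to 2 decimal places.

Tmean = (28.9 + 22.8)/2 = 25.85 °C
ET₀ = 0.0023 × 14.45 × (25.85 + 17.8) × √6.1 = 0.0023 × 14.45 × 43.65 × 2.4698 = 3.5830 mm/d

3.58 mm/d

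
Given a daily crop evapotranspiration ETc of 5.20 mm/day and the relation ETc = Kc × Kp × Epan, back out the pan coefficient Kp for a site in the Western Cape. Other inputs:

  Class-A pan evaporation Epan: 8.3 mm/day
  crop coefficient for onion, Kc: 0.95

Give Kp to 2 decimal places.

ETc = Kc × Kp × Epan  ⇒  Kp = ETc / (Kc × Epan)
Kp = 5.20 / (0.95 × 8.3) = 5.20 / 7.885 = 0.6595

0.66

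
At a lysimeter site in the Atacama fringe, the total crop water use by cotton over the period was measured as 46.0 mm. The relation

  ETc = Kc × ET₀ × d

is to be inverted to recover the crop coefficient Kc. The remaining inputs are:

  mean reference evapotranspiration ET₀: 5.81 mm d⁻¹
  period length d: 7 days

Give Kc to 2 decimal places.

ETc = Kc × ET₀ × d  ⇒  Kc = ETc / (ET₀ × d)
Kc = 46.0 / (5.81 × 7) = 46.0 / 40.67 = 1.1311

1.13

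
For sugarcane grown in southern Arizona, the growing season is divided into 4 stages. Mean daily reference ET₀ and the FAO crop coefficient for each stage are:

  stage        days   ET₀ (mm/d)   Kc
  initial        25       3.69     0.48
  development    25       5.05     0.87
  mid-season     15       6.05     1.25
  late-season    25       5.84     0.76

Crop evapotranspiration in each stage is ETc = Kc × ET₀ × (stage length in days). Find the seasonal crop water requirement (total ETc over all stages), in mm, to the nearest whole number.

379 mm

initial: 0.48 × 3.69 × 25 = 44.28 mm
development: 0.87 × 5.05 × 25 = 109.84 mm
mid-season: 1.25 × 6.05 × 15 = 113.44 mm
late-season: 0.76 × 5.84 × 25 = 110.96 mm
Seasonal total = 378.52 mm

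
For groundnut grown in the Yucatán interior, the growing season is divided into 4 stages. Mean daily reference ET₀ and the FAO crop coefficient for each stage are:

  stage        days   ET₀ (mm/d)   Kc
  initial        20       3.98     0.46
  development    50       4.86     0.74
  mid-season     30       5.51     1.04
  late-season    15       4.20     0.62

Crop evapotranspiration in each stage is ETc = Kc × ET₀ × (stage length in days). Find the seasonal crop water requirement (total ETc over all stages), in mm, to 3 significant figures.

initial: 0.46 × 3.98 × 20 = 36.62 mm
development: 0.74 × 4.86 × 50 = 179.82 mm
mid-season: 1.04 × 5.51 × 30 = 171.91 mm
late-season: 0.62 × 4.20 × 15 = 39.06 mm
Seasonal total = 427.41 mm

427 mm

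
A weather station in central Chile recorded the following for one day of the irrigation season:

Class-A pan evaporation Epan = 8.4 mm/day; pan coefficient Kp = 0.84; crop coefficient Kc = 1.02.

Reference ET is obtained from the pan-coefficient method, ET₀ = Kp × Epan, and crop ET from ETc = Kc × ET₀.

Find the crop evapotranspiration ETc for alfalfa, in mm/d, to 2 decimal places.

ET₀ = 0.84 × 8.4 = 7.0560 mm/d
ETc = Kc × ET₀ = 1.02 × 7.0560 = 7.1971 mm/d

7.20 mm/d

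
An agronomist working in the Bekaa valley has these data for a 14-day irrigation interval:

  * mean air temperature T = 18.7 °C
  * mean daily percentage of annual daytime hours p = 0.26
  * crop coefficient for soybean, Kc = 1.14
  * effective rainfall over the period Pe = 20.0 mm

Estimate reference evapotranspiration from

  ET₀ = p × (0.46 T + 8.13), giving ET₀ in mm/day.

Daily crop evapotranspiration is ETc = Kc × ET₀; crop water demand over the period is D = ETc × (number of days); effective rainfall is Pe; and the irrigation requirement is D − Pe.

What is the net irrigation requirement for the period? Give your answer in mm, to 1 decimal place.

ET₀ = 0.26 × (0.46 × 18.7 + 8.13) = 0.26 × 16.732 = 4.3503 mm/d
ETc = Kc × ET₀ = 1.14 × 4.3503 = 4.9593 mm/d
Crop demand D = ETc × 14 d = 4.9593 × 14 = 69.430 mm
D − Pe = 69.430 − 20.0 = 49.430 mm

49.4 mm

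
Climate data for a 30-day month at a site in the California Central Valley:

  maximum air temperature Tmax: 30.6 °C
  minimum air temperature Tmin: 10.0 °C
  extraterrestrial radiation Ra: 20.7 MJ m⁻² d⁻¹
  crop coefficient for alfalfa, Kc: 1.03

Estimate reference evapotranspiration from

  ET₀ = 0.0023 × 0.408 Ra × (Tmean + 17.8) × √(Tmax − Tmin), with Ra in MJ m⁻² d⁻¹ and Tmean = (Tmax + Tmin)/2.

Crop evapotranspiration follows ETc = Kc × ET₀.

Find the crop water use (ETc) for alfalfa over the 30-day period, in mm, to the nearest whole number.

104 mm

Tmean = (30.6 + 10.0)/2 = 20.30 °C
0.408 Ra = 0.408 × 20.7 = 8.4456 mm/d equivalent
ET₀ = 0.0023 × 8.4456 × (20.30 + 17.8) × √20.6 = 0.0023 × 8.4456 × 38.10 × 4.5387 = 3.3590 mm/d
ETc = Kc × ET₀ = 1.03 × 3.3590 = 3.4598 mm/d
Over 30 days: 3.4598 × 30 = 103.794 mm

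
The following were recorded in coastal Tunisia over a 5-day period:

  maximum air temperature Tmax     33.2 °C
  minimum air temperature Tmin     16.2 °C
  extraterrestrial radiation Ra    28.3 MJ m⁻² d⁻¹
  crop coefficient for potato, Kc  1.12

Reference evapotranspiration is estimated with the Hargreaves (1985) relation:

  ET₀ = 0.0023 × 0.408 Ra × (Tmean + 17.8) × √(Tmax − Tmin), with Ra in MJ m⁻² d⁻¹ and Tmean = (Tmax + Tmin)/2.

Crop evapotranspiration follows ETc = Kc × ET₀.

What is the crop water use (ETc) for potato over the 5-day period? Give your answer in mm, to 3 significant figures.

26.1 mm

Tmean = (33.2 + 16.2)/2 = 24.70 °C
0.408 Ra = 0.408 × 28.3 = 11.5464 mm/d equivalent
ET₀ = 0.0023 × 11.5464 × (24.70 + 17.8) × √17.0 = 0.0023 × 11.5464 × 42.50 × 4.1231 = 4.6536 mm/d
ETc = Kc × ET₀ = 1.12 × 4.6536 = 5.2120 mm/d
Over 5 days: 5.2120 × 5 = 26.060 mm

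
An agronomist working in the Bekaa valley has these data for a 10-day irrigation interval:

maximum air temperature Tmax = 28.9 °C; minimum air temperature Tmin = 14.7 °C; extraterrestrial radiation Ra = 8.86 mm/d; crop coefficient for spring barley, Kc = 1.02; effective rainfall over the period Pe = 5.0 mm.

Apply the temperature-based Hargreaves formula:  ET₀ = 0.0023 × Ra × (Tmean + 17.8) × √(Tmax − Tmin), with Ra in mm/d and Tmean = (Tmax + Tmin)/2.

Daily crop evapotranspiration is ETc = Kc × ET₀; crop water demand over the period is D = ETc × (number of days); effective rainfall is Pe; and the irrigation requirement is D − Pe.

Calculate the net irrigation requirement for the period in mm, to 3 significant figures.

26.0 mm

Tmean = (28.9 + 14.7)/2 = 21.80 °C
ET₀ = 0.0023 × 8.86 × (21.80 + 17.8) × √14.2 = 0.0023 × 8.86 × 39.60 × 3.7683 = 3.0409 mm/d
ETc = Kc × ET₀ = 1.02 × 3.0409 = 3.1017 mm/d
Crop demand D = ETc × 10 d = 3.1017 × 10 = 31.017 mm
D − Pe = 31.017 − 5.0 = 26.017 mm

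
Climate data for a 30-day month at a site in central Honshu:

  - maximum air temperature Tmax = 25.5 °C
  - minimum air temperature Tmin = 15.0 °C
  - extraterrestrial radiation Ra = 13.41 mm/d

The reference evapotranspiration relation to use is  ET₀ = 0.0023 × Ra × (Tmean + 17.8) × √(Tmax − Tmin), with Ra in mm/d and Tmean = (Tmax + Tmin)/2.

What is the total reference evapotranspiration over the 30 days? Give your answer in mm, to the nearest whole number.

Tmean = (25.5 + 15.0)/2 = 20.25 °C
ET₀ = 0.0023 × 13.41 × (20.25 + 17.8) × √10.5 = 0.0023 × 13.41 × 38.05 × 3.2404 = 3.8029 mm/d
Over 30 days: 3.8029 × 30 = 114.087 mm

114 mm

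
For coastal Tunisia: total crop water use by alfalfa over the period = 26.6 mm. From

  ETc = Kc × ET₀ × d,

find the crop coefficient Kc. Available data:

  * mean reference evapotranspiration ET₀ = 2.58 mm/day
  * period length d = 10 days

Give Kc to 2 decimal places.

ETc = Kc × ET₀ × d  ⇒  Kc = ETc / (ET₀ × d)
Kc = 26.6 / (2.58 × 10) = 26.6 / 25.80 = 1.0310

1.03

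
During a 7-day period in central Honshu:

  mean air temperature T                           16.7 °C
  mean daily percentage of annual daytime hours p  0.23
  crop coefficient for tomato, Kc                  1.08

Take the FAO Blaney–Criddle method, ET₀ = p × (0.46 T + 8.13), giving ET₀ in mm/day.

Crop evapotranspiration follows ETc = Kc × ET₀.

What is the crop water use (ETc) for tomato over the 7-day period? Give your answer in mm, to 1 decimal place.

ET₀ = 0.23 × (0.46 × 16.7 + 8.13) = 0.23 × 15.812 = 3.6368 mm/d
ETc = Kc × ET₀ = 1.08 × 3.6368 = 3.9277 mm/d
Over 7 days: 3.9277 × 7 = 27.494 mm

27.5 mm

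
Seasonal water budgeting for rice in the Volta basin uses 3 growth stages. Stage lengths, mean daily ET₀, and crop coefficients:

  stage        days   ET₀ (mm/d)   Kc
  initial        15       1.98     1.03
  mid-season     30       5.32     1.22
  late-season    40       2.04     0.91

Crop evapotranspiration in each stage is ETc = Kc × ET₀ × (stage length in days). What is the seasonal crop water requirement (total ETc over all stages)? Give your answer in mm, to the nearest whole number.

300 mm

initial: 1.03 × 1.98 × 15 = 30.59 mm
mid-season: 1.22 × 5.32 × 30 = 194.71 mm
late-season: 0.91 × 2.04 × 40 = 74.26 mm
Seasonal total = 299.56 mm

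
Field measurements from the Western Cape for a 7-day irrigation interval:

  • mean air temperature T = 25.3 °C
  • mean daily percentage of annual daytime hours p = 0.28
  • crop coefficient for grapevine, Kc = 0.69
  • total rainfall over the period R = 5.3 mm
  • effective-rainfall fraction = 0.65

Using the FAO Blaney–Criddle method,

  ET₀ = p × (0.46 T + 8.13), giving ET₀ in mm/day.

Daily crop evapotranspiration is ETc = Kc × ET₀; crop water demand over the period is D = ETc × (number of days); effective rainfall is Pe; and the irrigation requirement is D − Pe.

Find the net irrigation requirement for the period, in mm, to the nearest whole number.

ET₀ = 0.28 × (0.46 × 25.3 + 8.13) = 0.28 × 19.768 = 5.5350 mm/d
ETc = Kc × ET₀ = 0.69 × 5.5350 = 3.8192 mm/d
Crop demand D = ETc × 7 d = 3.8192 × 7 = 26.734 mm
Pe = 0.65 × 5.3 = 3.445 mm
D − Pe = 26.734 − 3.445 = 23.289 mm

23 mm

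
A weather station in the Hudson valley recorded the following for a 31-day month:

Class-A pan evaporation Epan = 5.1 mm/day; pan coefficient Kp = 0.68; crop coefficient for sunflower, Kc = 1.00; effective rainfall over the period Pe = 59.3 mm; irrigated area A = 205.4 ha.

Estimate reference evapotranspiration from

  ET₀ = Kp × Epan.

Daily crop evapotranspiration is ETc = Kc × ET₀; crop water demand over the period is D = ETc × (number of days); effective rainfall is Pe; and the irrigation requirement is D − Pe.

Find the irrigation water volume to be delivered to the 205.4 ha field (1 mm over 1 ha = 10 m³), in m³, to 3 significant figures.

ET₀ = 0.68 × 5.1 = 3.4680 mm/d
ETc = Kc × ET₀ = 1.00 × 3.4680 = 3.4680 mm/d
Crop demand D = ETc × 31 d = 3.4680 × 31 = 107.508 mm
D − Pe = 107.508 − 59.3 = 48.208 mm
Volume = 48.208 mm × 205.4 ha × 10 = 99019.2 m³

99000 m³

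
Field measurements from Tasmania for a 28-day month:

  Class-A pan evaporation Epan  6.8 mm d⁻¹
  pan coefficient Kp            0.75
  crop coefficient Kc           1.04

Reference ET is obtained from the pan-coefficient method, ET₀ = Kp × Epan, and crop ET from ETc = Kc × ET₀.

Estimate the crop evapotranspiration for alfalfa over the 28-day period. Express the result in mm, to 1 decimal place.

ET₀ = 0.75 × 6.8 = 5.1000 mm/d
ETc = Kc × ET₀ = 1.04 × 5.1000 = 5.3040 mm/d
Over 28 days: 5.3040 × 28 = 148.512 mm

148.5 mm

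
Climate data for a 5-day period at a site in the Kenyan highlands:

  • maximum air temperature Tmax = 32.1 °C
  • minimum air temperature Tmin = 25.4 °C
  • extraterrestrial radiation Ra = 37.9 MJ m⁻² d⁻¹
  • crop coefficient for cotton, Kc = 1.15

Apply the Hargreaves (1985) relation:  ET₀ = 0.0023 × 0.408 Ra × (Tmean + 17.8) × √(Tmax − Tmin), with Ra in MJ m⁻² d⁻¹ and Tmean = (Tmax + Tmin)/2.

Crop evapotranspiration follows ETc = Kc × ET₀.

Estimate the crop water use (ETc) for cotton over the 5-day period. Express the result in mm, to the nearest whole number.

Tmean = (32.1 + 25.4)/2 = 28.75 °C
0.408 Ra = 0.408 × 37.9 = 15.4632 mm/d equivalent
ET₀ = 0.0023 × 15.4632 × (28.75 + 17.8) × √6.7 = 0.0023 × 15.4632 × 46.55 × 2.5884 = 4.2853 mm/d
ETc = Kc × ET₀ = 1.15 × 4.2853 = 4.9281 mm/d
Over 5 days: 4.9281 × 5 = 24.641 mm

25 mm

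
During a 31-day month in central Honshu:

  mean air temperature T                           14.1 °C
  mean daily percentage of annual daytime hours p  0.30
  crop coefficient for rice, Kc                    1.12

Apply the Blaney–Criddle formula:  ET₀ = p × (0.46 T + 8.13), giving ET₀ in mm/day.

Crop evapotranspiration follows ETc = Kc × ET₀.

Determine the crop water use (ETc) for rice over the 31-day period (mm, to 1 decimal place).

ET₀ = 0.30 × (0.46 × 14.1 + 8.13) = 0.30 × 14.616 = 4.3848 mm/d
ETc = Kc × ET₀ = 1.12 × 4.3848 = 4.9110 mm/d
Over 31 days: 4.9110 × 31 = 152.241 mm

152.2 mm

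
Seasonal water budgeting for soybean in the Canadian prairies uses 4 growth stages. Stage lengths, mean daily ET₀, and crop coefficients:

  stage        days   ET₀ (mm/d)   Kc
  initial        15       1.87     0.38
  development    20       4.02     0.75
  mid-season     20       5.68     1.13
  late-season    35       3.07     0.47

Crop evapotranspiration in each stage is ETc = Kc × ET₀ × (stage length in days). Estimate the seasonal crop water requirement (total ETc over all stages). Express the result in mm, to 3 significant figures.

initial: 0.38 × 1.87 × 15 = 10.66 mm
development: 0.75 × 4.02 × 20 = 60.30 mm
mid-season: 1.13 × 5.68 × 20 = 128.37 mm
late-season: 0.47 × 3.07 × 35 = 50.50 mm
Seasonal total = 249.83 mm

250 mm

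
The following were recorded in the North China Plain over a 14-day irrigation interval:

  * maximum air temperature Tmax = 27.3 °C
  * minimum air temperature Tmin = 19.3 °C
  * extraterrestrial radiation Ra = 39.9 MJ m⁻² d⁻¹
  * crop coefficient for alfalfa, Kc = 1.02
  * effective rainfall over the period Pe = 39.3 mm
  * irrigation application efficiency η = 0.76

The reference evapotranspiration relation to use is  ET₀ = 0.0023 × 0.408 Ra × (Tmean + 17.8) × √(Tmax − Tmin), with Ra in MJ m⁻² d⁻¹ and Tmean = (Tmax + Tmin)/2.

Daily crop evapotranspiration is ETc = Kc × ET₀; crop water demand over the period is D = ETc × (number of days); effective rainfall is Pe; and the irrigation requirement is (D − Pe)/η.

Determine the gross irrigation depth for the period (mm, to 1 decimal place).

30.1 mm

Tmean = (27.3 + 19.3)/2 = 23.30 °C
0.408 Ra = 0.408 × 39.9 = 16.2792 mm/d equivalent
ET₀ = 0.0023 × 16.2792 × (23.30 + 17.8) × √8.0 = 0.0023 × 16.2792 × 41.10 × 2.8284 = 4.3525 mm/d
ETc = Kc × ET₀ = 1.02 × 4.3525 = 4.4396 mm/d
Crop demand D = ETc × 14 d = 4.4396 × 14 = 62.154 mm
D − Pe = 62.154 − 39.3 = 22.854 mm
Gross irrigation = 22.854 / 0.76 = 30.071 mm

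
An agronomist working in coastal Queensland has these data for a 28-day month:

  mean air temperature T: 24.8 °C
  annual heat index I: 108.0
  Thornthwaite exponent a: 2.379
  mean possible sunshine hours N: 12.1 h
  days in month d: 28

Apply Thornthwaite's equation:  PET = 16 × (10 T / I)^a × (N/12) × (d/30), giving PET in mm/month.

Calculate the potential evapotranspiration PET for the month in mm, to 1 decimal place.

108.8 mm

10T/I = 10 × 24.8 / 108.0 = 2.2963
(10T/I)^a = 2.2963^2.379 = 7.2258
Uncorrected PET = 16 × 7.2258 = 115.613 mm
Correction = (N/12)(d/30) = (12.1/12)(28/30) = 0.9411
PET = 115.613 × 0.9411 = 108.803 mm/month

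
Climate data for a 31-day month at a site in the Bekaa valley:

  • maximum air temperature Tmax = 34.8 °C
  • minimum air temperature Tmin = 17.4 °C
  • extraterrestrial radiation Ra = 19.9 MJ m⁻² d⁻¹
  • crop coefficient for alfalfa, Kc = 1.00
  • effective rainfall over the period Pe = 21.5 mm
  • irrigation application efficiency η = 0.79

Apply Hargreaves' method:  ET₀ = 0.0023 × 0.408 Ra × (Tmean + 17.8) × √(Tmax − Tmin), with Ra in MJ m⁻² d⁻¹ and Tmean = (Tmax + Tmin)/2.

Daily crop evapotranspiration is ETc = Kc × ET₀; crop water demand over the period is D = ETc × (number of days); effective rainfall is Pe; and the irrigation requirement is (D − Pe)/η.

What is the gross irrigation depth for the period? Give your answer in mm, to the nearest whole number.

Tmean = (34.8 + 17.4)/2 = 26.10 °C
0.408 Ra = 0.408 × 19.9 = 8.1192 mm/d equivalent
ET₀ = 0.0023 × 8.1192 × (26.10 + 17.8) × √17.4 = 0.0023 × 8.1192 × 43.90 × 4.1713 = 3.4196 mm/d
ETc = Kc × ET₀ = 1.00 × 3.4196 = 3.4196 mm/d
Crop demand D = ETc × 31 d = 3.4196 × 31 = 106.008 mm
D − Pe = 106.008 − 21.5 = 84.508 mm
Gross irrigation = 84.508 / 0.79 = 106.972 mm

107 mm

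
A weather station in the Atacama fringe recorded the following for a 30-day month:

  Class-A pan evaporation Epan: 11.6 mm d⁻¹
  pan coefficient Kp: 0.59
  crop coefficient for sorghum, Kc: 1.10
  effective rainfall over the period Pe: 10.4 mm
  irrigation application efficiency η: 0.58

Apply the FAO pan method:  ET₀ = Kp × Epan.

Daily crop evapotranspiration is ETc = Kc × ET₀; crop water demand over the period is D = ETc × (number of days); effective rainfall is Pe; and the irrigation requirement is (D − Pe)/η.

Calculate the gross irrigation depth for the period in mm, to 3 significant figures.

ET₀ = 0.59 × 11.6 = 6.8440 mm/d
ETc = Kc × ET₀ = 1.10 × 6.8440 = 7.5284 mm/d
Crop demand D = ETc × 30 d = 7.5284 × 30 = 225.852 mm
D − Pe = 225.852 − 10.4 = 215.452 mm
Gross irrigation = 215.452 / 0.58 = 371.469 mm

371 mm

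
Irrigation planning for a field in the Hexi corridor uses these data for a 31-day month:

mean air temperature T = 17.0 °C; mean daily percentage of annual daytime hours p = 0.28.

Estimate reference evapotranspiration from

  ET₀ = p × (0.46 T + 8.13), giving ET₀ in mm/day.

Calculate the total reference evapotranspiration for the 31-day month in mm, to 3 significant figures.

138 mm

ET₀ = 0.28 × (0.46 × 17.0 + 8.13) = 0.28 × 15.950 = 4.4660 mm/d
Monthly total = 4.4660 × 31 = 138.446 mm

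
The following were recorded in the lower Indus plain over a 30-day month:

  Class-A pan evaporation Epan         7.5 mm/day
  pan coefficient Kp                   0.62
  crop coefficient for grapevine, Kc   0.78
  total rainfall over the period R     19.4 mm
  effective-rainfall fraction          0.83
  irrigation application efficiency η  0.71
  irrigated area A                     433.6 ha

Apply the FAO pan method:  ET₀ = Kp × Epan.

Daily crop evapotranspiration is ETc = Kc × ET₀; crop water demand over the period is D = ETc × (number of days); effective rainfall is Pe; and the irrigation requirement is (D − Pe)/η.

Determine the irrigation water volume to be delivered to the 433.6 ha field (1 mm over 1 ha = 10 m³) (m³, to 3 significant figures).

ET₀ = 0.62 × 7.5 = 4.6500 mm/d
ETc = Kc × ET₀ = 0.78 × 4.6500 = 3.6270 mm/d
Crop demand D = ETc × 30 d = 3.6270 × 30 = 108.810 mm
Pe = 0.83 × 19.4 = 16.102 mm
D − Pe = 108.810 − 16.102 = 92.708 mm
Gross irrigation = 92.708 / 0.71 = 130.575 mm
Volume = 130.575 mm × 433.6 ha × 10 = 566173.2 m³

566000 m³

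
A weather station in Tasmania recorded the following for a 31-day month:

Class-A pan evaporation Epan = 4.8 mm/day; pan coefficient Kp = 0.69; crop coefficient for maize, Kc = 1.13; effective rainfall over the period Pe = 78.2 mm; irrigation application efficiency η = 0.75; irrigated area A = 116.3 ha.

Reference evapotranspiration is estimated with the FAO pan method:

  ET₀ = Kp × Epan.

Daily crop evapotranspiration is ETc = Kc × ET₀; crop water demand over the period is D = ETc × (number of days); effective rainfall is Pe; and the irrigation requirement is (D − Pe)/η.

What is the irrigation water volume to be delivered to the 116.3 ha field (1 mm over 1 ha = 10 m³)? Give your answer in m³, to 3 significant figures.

58600 m³

ET₀ = 0.69 × 4.8 = 3.3120 mm/d
ETc = Kc × ET₀ = 1.13 × 3.3120 = 3.7426 mm/d
Crop demand D = ETc × 31 d = 3.7426 × 31 = 116.021 mm
D − Pe = 116.021 − 78.2 = 37.821 mm
Gross irrigation = 37.821 / 0.75 = 50.428 mm
Volume = 50.428 mm × 116.3 ha × 10 = 58647.8 m³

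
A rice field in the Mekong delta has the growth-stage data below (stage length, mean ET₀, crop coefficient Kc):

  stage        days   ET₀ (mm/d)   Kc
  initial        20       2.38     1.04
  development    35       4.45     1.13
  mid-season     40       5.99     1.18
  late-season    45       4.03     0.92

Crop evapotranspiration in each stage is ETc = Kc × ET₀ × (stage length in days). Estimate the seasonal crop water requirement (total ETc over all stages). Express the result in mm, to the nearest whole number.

675 mm

initial: 1.04 × 2.38 × 20 = 49.50 mm
development: 1.13 × 4.45 × 35 = 176.00 mm
mid-season: 1.18 × 5.99 × 40 = 282.73 mm
late-season: 0.92 × 4.03 × 45 = 166.84 mm
Seasonal total = 675.07 mm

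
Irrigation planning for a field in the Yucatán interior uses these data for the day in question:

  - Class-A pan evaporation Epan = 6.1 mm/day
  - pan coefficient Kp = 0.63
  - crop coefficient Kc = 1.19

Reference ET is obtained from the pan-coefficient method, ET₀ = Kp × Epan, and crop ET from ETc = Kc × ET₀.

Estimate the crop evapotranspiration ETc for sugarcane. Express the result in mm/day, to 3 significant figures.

4.57 mm/day

ET₀ = 0.63 × 6.1 = 3.8430 mm/d
ETc = Kc × ET₀ = 1.19 × 3.8430 = 4.5732 mm/d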